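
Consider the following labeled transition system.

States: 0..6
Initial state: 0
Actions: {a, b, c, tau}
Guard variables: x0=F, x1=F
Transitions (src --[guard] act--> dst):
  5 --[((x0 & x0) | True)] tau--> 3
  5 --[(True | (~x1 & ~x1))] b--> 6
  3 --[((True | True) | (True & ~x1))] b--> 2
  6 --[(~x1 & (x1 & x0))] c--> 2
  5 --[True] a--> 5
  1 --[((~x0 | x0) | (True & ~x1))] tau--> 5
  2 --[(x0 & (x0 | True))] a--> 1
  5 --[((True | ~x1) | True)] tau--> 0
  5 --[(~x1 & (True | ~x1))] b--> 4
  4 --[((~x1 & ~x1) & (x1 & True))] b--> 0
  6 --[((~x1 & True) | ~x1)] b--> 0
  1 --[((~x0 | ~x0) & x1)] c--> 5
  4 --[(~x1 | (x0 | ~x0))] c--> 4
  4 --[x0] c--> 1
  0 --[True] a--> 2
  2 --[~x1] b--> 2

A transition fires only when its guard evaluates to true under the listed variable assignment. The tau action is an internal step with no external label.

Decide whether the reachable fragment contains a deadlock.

Reachable = {0,2}
  0: a→2  [1 out]
  2: b→2  [1 out]

Answer: DEADLOCK-FREE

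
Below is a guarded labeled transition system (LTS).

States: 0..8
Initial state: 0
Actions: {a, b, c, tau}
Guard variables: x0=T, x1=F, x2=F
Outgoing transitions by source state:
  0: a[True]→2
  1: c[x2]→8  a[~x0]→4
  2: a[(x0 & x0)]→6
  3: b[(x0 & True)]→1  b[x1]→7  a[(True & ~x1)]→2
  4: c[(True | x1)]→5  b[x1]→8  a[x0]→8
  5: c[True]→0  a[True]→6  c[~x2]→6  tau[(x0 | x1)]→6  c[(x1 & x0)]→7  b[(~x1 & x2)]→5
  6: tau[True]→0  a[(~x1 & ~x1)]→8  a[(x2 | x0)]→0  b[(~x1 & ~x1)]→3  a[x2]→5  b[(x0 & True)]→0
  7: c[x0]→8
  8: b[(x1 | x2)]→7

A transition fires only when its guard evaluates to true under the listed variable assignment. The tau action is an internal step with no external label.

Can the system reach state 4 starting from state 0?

Answer: UNREACHABLE

Working:
Guard filter leaves 16 enabled edge(s).
Layer 0: {0}
Layer 1: {2}  cumulative {0,2}
Layer 2: {6}  cumulative {0,2,6}
Layer 3: {3,8}  cumulative {0,2,3,6,8}
Layer 4: {1}  cumulative {0,1,2,3,6,8}
Reach set: {0,1,2,3,6,8}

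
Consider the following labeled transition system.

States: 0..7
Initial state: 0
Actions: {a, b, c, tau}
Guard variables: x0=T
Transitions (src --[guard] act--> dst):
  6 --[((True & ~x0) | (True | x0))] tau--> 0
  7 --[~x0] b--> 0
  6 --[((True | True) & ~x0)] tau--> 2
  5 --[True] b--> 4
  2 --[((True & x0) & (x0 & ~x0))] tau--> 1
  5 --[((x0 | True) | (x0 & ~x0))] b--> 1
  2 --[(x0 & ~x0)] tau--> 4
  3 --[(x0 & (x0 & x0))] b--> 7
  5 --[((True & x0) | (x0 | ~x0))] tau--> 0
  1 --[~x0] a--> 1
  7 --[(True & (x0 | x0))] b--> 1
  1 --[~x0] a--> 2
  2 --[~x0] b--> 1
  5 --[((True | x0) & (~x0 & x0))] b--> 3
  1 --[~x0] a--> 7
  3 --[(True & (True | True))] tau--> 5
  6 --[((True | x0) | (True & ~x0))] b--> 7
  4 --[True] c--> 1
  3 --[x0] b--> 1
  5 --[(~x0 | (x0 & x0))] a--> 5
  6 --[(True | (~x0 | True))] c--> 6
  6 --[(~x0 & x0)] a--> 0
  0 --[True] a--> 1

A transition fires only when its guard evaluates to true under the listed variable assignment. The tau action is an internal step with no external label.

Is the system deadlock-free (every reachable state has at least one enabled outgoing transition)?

Reachable = {0,1}
  0: a→1  [deg 1]
  1: ∅  [STUCK]
Path to 1: a

Answer: DEADLOCK at state 1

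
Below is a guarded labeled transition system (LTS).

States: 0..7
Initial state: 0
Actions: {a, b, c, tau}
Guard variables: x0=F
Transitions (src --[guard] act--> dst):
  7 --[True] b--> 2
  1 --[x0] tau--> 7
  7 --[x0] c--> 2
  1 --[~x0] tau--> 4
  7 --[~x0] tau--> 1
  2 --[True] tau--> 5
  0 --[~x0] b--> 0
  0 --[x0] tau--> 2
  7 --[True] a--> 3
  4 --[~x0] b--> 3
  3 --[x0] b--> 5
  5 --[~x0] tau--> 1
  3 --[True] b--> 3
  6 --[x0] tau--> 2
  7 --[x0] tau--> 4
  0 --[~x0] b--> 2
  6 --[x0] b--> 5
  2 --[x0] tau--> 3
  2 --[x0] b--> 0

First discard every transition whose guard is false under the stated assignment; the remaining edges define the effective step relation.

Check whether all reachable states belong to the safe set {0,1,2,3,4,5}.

Safe = {0,1,2,3,4,5}
R = {0,1,2,3,4,5}
  0: ok
  1: ok
  2: ok
  3: ok
  4: ok
  5: ok

Answer: INVARIANT HOLDS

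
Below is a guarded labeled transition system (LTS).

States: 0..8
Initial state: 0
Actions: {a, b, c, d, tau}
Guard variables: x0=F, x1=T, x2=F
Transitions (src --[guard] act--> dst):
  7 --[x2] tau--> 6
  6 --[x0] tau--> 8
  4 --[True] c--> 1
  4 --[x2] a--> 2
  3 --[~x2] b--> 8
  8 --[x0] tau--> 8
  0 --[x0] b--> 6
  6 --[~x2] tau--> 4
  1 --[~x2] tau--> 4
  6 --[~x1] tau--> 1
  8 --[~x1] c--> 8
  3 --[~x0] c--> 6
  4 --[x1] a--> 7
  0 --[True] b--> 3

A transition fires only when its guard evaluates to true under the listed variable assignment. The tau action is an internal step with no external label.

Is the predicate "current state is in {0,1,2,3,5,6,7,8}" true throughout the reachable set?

Answer: INVARIANT VIOLATED at state 4

Working:
Safe = {0,1,2,3,5,6,7,8}
R = {0,1,3,4,6,7,8}
  0: ✓
  1: ✓
  3: ✓
  4: VIOLATES
  6: ✓
  7: ✓
  8: ✓
counterexample path to 4: b·c·tau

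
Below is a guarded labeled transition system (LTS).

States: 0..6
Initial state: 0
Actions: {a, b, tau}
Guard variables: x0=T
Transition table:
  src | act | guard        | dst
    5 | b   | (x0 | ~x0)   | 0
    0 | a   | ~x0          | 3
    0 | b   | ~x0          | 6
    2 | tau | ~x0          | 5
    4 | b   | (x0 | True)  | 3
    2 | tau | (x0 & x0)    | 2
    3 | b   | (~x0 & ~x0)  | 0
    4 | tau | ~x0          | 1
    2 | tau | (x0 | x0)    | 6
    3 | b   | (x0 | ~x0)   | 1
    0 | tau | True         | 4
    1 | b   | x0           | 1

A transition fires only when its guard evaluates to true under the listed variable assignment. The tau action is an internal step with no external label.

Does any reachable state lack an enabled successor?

Answer: DEADLOCK-FREE

Working:
Reachable = {0,1,3,4}
  0: tau→4  [1 exit(s)]
  1: b→1  [1 exit(s)]
  3: b→1  [1 exit(s)]
  4: b→3  [1 exit(s)]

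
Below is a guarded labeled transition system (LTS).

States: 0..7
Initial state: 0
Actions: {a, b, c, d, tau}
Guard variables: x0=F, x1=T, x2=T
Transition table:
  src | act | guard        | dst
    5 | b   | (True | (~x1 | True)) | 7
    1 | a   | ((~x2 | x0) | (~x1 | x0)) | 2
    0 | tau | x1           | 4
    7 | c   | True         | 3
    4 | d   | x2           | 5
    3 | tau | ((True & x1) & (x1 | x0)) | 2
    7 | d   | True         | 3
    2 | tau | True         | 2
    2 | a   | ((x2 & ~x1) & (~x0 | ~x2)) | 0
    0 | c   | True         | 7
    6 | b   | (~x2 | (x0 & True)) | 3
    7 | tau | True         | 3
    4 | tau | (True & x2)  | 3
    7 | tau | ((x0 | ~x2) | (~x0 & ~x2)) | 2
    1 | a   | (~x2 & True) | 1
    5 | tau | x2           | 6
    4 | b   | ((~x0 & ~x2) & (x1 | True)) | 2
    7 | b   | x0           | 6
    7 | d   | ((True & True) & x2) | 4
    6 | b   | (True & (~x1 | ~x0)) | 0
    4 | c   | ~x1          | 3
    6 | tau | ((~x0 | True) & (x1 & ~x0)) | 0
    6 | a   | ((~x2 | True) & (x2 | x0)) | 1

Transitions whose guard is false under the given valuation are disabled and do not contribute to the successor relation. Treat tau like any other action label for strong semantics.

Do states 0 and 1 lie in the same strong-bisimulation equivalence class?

Answer: NOT BISIMILAR

Trace:
Bisimulation quotient by refinement:
  π0 = {{0,1,2,3,4,5,6,7}}
  π1 = {{0},{1},{2,3},{4},{5},{6},{7}}
stable after 2 split(s): 7 block(s)
[0]={0}  [1]={1}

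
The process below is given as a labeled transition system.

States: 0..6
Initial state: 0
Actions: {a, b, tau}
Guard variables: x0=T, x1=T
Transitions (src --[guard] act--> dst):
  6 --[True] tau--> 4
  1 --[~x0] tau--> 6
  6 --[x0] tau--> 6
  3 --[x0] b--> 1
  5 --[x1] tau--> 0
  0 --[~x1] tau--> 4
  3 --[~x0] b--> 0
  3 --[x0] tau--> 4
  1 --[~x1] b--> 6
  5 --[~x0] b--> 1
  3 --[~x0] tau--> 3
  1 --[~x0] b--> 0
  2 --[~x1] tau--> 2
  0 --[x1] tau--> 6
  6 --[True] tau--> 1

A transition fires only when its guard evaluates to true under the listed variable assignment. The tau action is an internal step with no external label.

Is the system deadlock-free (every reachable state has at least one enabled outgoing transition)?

Answer: DEADLOCK at state 1

Analysis:
R = {0,1,4,6}
  0: tau→6  [1 exit(s)]
  1: ∅  [deadlock]
  4: ∅  [deadlock]
  6: tau→1  tau→4  tau→6  [3 exit(s)]
trace reaching 1: tau·tau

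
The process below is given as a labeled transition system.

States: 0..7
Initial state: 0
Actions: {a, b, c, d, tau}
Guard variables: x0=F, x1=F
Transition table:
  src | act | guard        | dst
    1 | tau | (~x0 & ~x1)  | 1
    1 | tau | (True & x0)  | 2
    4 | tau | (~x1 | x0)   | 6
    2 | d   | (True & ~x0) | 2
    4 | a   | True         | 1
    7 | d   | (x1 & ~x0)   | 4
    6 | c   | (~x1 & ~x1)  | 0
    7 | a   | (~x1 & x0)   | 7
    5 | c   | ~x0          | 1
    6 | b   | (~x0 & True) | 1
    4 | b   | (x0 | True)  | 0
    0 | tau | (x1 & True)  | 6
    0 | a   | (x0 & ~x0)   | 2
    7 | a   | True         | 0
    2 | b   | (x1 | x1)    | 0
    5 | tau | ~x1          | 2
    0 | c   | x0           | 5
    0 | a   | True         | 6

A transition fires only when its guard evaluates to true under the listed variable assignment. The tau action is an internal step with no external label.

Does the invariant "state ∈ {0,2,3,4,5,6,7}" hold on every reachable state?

Safe = {0,2,3,4,5,6,7}
Reach set: {0,1,6}
  0: ok
  1: outside
  6: ok
counterexample path to 1: a·b

Answer: INVARIANT VIOLATED at state 1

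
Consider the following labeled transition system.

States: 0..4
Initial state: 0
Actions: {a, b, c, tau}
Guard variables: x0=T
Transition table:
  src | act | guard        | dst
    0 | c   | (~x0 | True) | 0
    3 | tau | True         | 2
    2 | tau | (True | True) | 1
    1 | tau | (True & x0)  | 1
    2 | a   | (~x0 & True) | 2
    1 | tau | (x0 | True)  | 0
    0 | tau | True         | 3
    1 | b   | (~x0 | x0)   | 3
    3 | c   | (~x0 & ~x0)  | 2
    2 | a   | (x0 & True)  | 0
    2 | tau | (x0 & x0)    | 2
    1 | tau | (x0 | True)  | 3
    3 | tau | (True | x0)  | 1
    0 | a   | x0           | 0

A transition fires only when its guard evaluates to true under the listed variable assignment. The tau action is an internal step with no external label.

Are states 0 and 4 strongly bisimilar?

Refine partition for ~:
  P[0] = {{0,1,2,3,4}}
  P[1] = {{0},{1},{2},{3},{4}}
5 equivalence class(es) (converged in 2)
0∈{0}, 4∈{4}

Answer: NOT BISIMILAR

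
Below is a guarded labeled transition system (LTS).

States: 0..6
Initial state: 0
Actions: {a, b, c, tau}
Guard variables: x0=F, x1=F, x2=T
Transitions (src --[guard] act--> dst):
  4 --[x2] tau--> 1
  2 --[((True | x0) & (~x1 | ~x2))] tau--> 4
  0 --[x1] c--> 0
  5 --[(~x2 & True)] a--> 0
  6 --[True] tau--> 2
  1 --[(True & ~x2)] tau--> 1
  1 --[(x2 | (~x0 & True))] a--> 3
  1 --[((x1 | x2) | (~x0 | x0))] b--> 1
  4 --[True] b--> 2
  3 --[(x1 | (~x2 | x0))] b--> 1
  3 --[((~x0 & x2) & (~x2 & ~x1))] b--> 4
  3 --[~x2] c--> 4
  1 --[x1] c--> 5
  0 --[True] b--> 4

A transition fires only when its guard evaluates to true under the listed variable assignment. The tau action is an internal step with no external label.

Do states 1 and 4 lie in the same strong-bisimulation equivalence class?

Answer: NOT BISIMILAR

Trace:
Bisimulation quotient by refinement:
  P[0] = {{0,1,2,3,4,5,6}}
  P[1] = {{0},{1},{2,6},{3,5},{4}}
  P[2] = {{0},{1},{2},{3,5},{4},{6}}
stable after 3 split(s): 6 block(s)
[1]={1}  [4]={4}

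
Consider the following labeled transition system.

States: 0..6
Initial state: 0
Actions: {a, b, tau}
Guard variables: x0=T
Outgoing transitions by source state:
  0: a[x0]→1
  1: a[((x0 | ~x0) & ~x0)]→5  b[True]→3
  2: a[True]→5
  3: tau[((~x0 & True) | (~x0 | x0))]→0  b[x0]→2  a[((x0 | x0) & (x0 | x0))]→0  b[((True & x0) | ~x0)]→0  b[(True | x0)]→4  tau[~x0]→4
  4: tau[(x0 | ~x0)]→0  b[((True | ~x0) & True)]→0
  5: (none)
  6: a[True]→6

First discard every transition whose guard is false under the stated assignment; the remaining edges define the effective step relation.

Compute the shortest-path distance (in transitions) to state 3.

Answer: 2

Working:
Breadth-first toward 3:
  depth 0: {0}
  depth 1: {1}
  depth 2: {3}
first hit 3 at d=2 via a·b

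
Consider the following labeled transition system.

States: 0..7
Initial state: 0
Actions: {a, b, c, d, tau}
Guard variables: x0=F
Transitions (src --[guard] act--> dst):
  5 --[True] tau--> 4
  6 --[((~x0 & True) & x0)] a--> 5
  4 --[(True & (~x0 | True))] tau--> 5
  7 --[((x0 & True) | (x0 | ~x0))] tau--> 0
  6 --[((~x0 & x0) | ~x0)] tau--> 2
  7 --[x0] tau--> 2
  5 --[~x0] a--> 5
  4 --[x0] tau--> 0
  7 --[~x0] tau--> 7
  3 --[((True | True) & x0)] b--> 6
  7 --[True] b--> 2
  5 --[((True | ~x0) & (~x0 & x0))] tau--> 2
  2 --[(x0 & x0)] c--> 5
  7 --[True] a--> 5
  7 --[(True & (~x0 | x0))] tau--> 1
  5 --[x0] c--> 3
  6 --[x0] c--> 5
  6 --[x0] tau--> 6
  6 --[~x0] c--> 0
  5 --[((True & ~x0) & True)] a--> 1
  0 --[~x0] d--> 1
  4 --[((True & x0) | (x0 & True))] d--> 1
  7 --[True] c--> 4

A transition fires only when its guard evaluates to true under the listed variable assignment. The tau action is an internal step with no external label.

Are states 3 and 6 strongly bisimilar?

Answer: NOT BISIMILAR

Working:
Refine partition for ~:
  round 0: {{0,1,2,3,4,5,6,7}}
  round 1: {{0},{1,2,3},{4},{5},{6},{7}}
stable after 2 split(s): 6 block(s)
3∈{1,2,3}, 6∈{6}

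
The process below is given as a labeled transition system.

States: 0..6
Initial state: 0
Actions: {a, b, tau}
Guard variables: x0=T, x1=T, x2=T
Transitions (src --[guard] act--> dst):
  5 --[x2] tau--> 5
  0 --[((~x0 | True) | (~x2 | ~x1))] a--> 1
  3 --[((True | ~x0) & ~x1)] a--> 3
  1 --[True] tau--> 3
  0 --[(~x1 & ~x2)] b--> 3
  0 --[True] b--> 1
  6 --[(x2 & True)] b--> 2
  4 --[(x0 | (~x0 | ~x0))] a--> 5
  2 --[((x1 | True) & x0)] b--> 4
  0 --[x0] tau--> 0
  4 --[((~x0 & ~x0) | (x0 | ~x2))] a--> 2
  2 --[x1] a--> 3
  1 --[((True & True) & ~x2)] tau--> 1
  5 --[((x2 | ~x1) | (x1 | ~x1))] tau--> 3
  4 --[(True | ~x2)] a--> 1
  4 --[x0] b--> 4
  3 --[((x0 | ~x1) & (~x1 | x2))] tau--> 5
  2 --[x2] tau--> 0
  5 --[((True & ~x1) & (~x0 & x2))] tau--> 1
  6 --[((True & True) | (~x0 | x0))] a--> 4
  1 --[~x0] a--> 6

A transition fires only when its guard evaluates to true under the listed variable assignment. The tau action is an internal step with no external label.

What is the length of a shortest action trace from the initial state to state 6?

Layered search for 6:
  depth 0: {0}
  depth 1: {1}
  depth 2: {3}
  depth 3: {5}
6 never appears.

Answer: UNREACHABLE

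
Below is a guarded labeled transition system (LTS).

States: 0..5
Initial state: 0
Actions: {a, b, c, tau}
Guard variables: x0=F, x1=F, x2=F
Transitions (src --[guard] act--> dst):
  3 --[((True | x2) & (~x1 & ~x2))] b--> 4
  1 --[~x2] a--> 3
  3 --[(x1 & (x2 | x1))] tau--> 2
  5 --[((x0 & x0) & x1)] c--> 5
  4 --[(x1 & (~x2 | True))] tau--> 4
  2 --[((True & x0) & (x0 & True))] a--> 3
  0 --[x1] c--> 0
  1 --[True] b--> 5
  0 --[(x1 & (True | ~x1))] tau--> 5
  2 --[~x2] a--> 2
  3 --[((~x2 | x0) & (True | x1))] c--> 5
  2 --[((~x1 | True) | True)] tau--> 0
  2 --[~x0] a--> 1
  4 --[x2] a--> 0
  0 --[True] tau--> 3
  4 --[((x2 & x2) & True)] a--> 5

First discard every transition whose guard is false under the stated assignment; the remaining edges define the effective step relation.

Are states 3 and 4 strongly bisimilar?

Bisimulation quotient by refinement:
  round 0: {{0,1,2,3,4,5}}
  round 1: {{0},{1},{2},{3},{4,5}}
Fixed point at round 2; 5 class(es).
3∈{3}, 4∈{4,5}

Answer: NOT BISIMILAR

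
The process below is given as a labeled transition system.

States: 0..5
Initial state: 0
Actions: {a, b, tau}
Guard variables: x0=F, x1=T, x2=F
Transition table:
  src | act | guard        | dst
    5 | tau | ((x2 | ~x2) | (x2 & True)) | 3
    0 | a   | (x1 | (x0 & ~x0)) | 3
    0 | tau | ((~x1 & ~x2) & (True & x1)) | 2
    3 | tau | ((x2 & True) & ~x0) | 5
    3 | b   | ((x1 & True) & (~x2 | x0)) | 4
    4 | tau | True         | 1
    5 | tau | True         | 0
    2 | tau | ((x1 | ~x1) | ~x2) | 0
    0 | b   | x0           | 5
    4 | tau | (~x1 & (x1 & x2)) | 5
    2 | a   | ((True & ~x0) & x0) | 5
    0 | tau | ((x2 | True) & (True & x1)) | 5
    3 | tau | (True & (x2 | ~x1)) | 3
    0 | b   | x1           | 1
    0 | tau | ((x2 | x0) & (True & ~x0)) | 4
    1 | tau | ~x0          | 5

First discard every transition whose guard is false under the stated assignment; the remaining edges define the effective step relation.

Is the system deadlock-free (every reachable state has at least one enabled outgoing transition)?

R = {0,1,3,4,5}
  0: a→3  b→1  tau→5  [3 out]
  1: tau→5  [1 out]
  3: b→4  [1 out]
  4: tau→1  [1 out]
  5: tau→0  tau→3  [2 out]

Answer: DEADLOCK-FREE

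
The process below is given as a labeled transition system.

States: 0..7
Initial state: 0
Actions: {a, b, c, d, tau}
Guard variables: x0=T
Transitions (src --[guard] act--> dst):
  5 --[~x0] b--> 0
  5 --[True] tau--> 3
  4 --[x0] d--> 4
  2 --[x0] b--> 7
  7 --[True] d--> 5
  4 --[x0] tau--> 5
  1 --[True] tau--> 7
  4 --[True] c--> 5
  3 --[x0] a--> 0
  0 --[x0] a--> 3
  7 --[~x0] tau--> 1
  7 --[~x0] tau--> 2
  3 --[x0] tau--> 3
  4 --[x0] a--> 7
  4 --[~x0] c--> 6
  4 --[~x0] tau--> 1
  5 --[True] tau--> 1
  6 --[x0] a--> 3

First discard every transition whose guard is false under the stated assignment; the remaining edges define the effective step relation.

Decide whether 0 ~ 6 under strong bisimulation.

Compute ~ classes (split until stable):
  round 0: {{0,1,2,3,4,5,6,7}}
  round 1: {{0,6},{1,5},{2},{3},{4},{7}}
  round 2: {{0,6},{1},{2},{3},{4},{5},{7}}
stable after 3 split(s): 7 block(s)
[0]={0,6}  [6]={0,6}

Answer: BISIMILAR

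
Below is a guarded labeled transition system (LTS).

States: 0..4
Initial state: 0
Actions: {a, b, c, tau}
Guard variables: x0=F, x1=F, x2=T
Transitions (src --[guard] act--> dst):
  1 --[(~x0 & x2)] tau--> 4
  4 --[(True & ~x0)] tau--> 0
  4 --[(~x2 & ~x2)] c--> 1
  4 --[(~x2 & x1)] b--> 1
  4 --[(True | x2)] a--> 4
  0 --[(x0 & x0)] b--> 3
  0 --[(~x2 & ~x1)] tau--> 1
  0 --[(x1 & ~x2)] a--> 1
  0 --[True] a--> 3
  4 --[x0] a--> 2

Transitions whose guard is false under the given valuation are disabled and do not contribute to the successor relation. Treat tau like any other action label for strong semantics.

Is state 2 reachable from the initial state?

Answer: UNREACHABLE

Trace:
4 transition(s) survive guard evaluation.
Layer 0: {0}
Layer 1: {3}  total {0,3}
Reach set: {0,3}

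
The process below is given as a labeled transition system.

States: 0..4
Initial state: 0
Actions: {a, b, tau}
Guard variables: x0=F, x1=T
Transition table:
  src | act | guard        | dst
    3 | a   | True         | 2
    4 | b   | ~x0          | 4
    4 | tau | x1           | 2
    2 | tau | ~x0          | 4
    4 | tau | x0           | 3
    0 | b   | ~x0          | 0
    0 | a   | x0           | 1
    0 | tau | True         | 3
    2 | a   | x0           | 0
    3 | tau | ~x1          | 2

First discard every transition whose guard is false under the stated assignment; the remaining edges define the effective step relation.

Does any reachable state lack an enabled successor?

Answer: DEADLOCK-FREE

Working:
Reach set: {0,2,3,4}
  0: b→0  tau→3  [deg 2]
  2: tau→4  [deg 1]
  3: a→2  [deg 1]
  4: b→4  tau→2  [deg 2]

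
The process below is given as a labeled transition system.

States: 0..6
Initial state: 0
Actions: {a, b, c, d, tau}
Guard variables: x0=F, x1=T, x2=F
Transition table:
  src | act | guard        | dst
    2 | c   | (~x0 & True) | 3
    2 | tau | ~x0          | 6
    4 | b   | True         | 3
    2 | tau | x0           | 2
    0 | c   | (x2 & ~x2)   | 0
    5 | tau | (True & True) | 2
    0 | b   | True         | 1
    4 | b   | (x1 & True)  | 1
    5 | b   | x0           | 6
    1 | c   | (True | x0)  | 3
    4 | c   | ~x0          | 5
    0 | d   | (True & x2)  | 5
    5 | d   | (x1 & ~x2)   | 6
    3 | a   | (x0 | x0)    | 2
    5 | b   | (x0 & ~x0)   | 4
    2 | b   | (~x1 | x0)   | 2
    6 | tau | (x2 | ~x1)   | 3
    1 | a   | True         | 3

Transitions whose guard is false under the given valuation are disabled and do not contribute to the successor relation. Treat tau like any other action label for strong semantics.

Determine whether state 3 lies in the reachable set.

Answer: REACHABLE

Trace:
10 transition(s) survive guard evaluation.
depth 0: {0}
depth 1: {1}  total {0,1}
depth 2: {3}  total {0,1,3}
Reachable = {0,1,3}
Path to 3: b·c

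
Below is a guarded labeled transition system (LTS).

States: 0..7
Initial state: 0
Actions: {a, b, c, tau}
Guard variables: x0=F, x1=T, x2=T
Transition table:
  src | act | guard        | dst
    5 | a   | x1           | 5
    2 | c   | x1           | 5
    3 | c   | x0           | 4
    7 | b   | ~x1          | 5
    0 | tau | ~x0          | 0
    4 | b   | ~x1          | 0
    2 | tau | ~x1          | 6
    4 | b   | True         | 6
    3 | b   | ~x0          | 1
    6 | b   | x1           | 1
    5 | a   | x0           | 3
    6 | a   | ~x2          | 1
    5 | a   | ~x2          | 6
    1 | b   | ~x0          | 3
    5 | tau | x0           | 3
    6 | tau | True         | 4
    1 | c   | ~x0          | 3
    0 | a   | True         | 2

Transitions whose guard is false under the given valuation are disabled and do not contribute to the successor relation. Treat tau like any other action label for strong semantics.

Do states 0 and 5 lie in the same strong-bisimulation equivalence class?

Answer: NOT BISIMILAR

Working:
Bisimulation quotient by refinement:
  π0 = {{0,1,2,3,4,5,6,7}}
  π1 = {{0},{1},{2},{3,4},{5},{6},{7}}
  π2 = {{0},{1},{2},{3},{4},{5},{6},{7}}
Fixed point at round 3; 8 class(es).
0∈{0}, 5∈{5}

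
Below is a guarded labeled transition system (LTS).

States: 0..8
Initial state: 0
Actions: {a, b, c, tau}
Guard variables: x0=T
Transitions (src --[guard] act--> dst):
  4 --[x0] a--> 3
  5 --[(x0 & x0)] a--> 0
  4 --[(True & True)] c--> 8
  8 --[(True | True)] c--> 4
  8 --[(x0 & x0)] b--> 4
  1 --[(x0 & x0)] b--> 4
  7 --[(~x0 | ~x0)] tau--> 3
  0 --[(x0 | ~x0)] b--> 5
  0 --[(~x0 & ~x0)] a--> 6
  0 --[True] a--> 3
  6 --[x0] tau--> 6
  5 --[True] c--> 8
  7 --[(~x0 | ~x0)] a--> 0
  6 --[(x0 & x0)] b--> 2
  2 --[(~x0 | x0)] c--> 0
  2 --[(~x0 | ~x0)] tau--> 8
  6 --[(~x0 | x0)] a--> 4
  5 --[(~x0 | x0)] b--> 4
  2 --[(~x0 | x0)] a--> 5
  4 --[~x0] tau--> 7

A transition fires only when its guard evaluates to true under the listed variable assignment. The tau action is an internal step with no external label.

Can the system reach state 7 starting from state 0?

Guard filter leaves 15 enabled edge(s).
Layer 0: {0}
Layer 1: {3,5}  now seen {0,3,5}
Layer 2: {4,8}  now seen {0,3,4,5,8}
R = {0,3,4,5,8}

Answer: UNREACHABLE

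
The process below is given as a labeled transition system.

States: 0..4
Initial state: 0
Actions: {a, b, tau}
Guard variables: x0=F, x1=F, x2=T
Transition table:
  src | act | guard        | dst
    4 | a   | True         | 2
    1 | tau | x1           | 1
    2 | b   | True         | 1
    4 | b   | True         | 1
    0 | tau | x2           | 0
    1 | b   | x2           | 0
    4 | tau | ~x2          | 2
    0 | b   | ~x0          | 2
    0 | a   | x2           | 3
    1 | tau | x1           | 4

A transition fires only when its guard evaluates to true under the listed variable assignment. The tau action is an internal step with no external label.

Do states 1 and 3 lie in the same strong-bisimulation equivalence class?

Refine partition for ~:
  P[0] = {{0,1,2,3,4}}
  P[1] = {{0},{1,2},{3},{4}}
  P[2] = {{0},{1},{2},{3},{4}}
Fixed point at round 3; 5 class(es).
1∈{1}, 3∈{3}

Answer: NOT BISIMILAR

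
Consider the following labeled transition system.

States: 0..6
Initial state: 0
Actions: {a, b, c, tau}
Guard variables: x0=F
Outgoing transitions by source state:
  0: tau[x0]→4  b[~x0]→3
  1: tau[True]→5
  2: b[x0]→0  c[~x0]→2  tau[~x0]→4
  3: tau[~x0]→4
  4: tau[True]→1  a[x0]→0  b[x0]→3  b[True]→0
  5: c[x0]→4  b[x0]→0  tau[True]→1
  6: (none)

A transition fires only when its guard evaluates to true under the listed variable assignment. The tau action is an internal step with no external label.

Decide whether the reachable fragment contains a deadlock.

Reach set: {0,1,3,4,5}
  0: b→3  [deg 1]
  1: tau→5  [deg 1]
  3: tau→4  [deg 1]
  4: b→0  tau→1  [deg 2]
  5: tau→1  [deg 1]

Answer: DEADLOCK-FREE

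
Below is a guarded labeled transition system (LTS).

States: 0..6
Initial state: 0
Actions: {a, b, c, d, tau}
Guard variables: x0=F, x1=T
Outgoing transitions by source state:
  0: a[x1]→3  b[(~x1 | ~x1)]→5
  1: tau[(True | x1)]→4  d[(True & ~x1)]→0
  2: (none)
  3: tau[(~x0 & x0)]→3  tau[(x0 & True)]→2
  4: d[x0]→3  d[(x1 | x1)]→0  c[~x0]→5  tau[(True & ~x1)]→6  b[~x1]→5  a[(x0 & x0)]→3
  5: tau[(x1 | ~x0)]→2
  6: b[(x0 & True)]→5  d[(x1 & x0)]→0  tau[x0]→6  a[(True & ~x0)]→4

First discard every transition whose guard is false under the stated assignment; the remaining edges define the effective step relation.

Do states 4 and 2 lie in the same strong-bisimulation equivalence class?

Refine partition for ~:
  round 0: {{0,1,2,3,4,5,6}}
  round 1: {{0,6},{1,5},{2,3},{4}}
  round 2: {{0},{1},{2,3},{4},{5},{6}}
Fixed point at round 3; 6 class(es).
4∈{4}, 2∈{2,3}

Answer: NOT BISIMILAR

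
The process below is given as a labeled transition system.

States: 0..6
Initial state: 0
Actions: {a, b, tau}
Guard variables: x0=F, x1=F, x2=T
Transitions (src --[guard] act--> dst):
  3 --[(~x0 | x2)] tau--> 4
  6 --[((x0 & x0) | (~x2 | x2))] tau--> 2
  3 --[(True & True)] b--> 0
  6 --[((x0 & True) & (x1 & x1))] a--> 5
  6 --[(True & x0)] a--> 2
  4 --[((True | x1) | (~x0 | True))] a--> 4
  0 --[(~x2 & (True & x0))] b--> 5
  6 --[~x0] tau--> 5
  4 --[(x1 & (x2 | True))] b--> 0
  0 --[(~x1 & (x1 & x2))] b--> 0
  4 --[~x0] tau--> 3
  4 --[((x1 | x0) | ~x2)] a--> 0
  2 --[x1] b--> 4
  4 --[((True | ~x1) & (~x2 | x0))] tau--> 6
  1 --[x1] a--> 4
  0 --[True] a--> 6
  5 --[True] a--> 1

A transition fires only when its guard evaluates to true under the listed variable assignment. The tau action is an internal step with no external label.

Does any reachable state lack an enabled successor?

Answer: DEADLOCK at state 1

Working:
R = {0,1,2,5,6}
  0: a→6  [1 exit(s)]
  1: ∅  [STUCK]
  2: ∅  [STUCK]
  5: a→1  [1 exit(s)]
  6: tau→2  tau→5  [2 exit(s)]
trace reaching 1: a·tau·a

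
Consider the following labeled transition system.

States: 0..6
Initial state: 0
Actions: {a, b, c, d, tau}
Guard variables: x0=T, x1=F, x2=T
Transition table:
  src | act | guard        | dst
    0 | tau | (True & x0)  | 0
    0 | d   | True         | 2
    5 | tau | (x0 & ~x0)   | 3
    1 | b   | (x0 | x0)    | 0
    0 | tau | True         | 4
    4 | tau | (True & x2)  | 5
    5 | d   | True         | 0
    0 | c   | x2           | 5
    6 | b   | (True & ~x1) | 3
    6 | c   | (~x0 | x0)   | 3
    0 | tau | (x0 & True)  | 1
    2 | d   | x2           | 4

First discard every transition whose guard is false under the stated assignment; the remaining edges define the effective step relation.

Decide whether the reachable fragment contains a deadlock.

Reach set: {0,1,2,4,5}
  0: c→5  d→2  tau→0  tau→1  tau→4  [5 exit(s)]
  1: b→0  [1 exit(s)]
  2: d→4  [1 exit(s)]
  4: tau→5  [1 exit(s)]
  5: d→0  [1 exit(s)]

Answer: DEADLOCK-FREE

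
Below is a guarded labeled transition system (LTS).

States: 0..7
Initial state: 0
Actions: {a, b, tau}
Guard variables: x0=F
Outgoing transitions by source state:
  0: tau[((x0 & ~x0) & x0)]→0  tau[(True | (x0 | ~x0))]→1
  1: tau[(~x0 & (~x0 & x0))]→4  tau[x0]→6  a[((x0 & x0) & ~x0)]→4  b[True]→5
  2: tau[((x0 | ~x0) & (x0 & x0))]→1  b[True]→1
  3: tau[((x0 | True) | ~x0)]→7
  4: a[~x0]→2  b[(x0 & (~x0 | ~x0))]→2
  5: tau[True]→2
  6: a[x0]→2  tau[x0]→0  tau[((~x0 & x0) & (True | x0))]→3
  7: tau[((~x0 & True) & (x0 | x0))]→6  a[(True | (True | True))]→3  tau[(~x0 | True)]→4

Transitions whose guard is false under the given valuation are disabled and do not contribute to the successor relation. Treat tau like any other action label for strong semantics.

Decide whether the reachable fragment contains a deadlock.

Reach set: {0,1,2,5}
  0: tau→1  [1 out]
  1: b→5  [1 out]
  2: b→1  [1 out]
  5: tau→2  [1 out]

Answer: DEADLOCK-FREE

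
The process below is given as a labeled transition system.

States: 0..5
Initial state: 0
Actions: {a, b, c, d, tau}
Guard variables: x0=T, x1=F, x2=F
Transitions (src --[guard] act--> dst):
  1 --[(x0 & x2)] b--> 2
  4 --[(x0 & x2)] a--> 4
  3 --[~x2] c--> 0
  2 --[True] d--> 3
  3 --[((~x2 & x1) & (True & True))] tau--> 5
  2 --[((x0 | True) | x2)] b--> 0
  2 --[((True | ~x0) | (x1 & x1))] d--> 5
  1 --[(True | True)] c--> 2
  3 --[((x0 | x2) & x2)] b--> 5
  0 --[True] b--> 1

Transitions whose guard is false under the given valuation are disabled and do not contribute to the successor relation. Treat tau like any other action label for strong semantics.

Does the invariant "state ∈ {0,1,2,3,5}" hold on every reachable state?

Answer: INVARIANT HOLDS

Analysis:
Allowed set {0,1,2,3,5}
Reachable = {0,1,2,3,5}
  0: ✓
  1: ✓
  2: ✓
  3: ✓
  5: ✓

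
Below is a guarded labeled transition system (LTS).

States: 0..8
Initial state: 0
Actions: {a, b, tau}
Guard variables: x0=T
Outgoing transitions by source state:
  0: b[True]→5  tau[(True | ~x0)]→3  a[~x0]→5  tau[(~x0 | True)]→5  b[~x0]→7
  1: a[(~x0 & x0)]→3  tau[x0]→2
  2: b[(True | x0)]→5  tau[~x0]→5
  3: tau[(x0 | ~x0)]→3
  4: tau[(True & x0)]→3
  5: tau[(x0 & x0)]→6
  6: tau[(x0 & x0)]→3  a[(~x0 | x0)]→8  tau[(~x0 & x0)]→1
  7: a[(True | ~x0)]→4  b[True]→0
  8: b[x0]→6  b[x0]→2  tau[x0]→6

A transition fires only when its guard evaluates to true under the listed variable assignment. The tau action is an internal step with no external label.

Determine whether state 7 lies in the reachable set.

After dropping false guards: 15 live edges.
L0 = {0}
L1 = {3,5}  total {0,3,5}
L2 = {6}  total {0,3,5,6}
L3 = {8}  total {0,3,5,6,8}
L4 = {2}  total {0,2,3,5,6,8}
Reach set: {0,2,3,5,6,8}

Answer: UNREACHABLE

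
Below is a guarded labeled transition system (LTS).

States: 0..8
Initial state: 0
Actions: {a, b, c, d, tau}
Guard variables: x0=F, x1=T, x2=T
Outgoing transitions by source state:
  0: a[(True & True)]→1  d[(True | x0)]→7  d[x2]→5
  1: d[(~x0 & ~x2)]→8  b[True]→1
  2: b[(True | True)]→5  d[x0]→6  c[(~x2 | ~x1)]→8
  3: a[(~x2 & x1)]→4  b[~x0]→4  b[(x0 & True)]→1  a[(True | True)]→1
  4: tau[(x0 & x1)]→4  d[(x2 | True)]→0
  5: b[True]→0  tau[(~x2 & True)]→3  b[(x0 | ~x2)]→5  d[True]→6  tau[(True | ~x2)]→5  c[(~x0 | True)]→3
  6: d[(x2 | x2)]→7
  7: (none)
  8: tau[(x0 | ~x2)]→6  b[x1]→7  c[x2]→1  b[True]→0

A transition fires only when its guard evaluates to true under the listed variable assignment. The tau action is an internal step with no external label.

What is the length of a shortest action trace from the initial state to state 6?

Breadth-first toward 6:
  depth 0: {0}
  depth 1: {1,5,7}
  depth 2: {3,6}
first hit 6 at d=2 via d·d

Answer: 2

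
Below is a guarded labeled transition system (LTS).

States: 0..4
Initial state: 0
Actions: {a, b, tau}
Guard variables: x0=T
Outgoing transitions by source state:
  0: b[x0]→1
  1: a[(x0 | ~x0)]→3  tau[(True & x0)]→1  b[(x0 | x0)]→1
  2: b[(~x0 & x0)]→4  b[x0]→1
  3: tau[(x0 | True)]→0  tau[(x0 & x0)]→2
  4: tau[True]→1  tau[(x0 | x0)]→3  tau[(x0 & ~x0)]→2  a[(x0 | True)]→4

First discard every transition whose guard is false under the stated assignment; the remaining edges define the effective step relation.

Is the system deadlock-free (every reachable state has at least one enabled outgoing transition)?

R = {0,1,2,3}
  0: b→1  [deg 1]
  1: a→3  b→1  tau→1  [deg 3]
  2: b→1  [deg 1]
  3: tau→0  tau→2  [deg 2]

Answer: DEADLOCK-FREE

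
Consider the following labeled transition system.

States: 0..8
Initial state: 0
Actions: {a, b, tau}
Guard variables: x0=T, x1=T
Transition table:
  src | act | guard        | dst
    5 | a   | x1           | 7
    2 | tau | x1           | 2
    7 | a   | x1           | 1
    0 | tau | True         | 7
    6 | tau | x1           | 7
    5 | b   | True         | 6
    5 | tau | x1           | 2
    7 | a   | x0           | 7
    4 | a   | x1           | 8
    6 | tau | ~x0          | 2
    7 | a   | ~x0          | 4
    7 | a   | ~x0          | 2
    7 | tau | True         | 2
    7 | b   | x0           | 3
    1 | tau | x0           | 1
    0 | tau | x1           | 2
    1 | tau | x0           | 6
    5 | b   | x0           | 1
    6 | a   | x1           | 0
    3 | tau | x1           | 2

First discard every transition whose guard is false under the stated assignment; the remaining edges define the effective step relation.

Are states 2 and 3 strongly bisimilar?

Compute ~ classes (split until stable):
  P[0] = {{0,1,2,3,4,5,6,7,8}}
  P[1] = {{0,1,2,3},{4},{5,7},{6},{8}}
  P[2] = {{0},{1},{2,3},{4},{5},{6},{7},{8}}
Fixed point at round 3; 8 class(es).
2∈{2,3}, 3∈{2,3}

Answer: BISIMILAR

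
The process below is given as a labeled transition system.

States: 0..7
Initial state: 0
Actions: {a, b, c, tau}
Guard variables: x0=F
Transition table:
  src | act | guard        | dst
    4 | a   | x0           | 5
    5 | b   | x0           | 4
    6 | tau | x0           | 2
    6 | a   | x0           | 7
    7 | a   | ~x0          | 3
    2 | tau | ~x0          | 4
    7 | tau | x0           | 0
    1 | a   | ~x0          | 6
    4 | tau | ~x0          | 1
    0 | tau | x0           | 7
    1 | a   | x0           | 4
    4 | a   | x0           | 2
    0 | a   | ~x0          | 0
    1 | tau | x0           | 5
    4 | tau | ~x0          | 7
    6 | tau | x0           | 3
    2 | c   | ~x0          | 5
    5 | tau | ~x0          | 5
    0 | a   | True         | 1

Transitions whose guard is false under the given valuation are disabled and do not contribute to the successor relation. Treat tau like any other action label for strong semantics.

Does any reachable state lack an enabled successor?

R = {0,1,6}
  0: a→0  a→1  [deg 2]
  1: a→6  [deg 1]
  6: ∅  [deadlock]
Path to 6: a·a

Answer: DEADLOCK at state 6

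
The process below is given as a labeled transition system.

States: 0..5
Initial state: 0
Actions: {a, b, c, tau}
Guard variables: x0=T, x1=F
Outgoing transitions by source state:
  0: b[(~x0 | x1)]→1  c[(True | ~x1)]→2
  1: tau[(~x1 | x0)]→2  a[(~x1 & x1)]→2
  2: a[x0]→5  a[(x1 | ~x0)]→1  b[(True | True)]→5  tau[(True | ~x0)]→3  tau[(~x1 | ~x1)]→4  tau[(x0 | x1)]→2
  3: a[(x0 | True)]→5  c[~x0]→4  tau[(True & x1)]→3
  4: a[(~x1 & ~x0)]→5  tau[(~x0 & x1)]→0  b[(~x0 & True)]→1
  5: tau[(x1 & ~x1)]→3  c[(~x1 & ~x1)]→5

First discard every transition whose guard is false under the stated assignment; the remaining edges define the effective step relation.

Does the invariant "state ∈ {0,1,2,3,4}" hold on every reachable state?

Inv-set: {0,1,2,3,4}
Reachable = {0,2,3,4,5}
  0: safe
  2: safe
  3: safe
  4: safe
  5: outside
reach 5 via c·a — violates

Answer: INVARIANT VIOLATED at state 5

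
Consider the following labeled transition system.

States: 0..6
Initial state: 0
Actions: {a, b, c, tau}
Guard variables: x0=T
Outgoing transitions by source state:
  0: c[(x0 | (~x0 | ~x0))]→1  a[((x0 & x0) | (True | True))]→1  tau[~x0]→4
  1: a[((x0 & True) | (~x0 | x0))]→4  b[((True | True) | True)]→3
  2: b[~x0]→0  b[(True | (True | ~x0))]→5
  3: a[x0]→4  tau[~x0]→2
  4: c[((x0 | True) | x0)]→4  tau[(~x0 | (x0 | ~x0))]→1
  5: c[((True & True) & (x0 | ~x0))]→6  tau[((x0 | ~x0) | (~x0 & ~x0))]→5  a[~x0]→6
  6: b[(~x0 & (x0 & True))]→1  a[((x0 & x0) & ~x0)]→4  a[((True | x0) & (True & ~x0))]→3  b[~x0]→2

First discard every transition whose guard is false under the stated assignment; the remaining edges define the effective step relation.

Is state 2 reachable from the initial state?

Guard filter leaves 10 enabled edge(s).
Layer 0: {0}
Layer 1: {1}  total {0,1}
Layer 2: {3,4}  total {0,1,3,4}
Reach set: {0,1,3,4}

Answer: UNREACHABLE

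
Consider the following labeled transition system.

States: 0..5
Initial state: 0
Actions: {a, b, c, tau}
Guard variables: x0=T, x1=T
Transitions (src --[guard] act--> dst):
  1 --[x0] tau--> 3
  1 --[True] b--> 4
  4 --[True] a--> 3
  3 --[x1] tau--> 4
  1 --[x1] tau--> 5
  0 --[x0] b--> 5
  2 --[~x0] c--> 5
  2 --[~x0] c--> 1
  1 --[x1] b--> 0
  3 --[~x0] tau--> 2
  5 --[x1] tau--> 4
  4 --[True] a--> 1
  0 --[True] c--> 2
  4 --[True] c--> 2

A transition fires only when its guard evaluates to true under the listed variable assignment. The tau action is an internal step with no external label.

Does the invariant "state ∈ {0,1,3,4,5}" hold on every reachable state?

Allowed set {0,1,3,4,5}
Reachable = {0,1,2,3,4,5}
  0: safe
  1: safe
  2: VIOLATES
  3: safe
  4: safe
  5: safe
reach 2 via c — violates

Answer: INVARIANT VIOLATED at state 2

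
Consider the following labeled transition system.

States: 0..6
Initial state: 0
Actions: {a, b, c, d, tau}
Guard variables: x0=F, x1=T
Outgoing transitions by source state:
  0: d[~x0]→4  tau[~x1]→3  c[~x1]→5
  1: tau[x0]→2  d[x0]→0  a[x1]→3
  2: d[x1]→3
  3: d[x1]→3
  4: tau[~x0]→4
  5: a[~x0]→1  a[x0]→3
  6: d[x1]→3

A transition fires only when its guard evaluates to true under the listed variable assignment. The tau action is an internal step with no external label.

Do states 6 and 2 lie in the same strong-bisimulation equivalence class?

Bisimulation quotient by refinement:
  P[0] = {{0,1,2,3,4,5,6}}
  P[1] = {{0,2,3,6},{1,5},{4}}
  P[2] = {{0},{1},{2,3,6},{4},{5}}
5 equivalence class(es) (converged in 3)
class of 6: {2,3,6}; class of 2: {2,3,6}

Answer: BISIMILAR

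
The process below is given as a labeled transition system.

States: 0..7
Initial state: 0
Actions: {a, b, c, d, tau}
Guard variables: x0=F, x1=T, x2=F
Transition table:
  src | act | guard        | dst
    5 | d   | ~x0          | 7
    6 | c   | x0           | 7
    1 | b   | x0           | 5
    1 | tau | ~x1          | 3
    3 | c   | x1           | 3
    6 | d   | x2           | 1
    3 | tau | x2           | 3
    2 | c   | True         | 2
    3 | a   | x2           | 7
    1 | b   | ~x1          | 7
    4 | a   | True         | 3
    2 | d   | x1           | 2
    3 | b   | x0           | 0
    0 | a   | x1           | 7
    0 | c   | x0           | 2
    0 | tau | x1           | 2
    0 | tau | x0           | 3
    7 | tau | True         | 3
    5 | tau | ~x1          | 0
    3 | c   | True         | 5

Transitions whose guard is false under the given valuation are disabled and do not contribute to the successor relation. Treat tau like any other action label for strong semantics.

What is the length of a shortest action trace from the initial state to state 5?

Answer: 3

Analysis:
BFS to 5:
  depth 0: {0}
  depth 1: {2,7}
  depth 2: {3}
  depth 3: {5}
5 enters at depth 3; path a·tau·c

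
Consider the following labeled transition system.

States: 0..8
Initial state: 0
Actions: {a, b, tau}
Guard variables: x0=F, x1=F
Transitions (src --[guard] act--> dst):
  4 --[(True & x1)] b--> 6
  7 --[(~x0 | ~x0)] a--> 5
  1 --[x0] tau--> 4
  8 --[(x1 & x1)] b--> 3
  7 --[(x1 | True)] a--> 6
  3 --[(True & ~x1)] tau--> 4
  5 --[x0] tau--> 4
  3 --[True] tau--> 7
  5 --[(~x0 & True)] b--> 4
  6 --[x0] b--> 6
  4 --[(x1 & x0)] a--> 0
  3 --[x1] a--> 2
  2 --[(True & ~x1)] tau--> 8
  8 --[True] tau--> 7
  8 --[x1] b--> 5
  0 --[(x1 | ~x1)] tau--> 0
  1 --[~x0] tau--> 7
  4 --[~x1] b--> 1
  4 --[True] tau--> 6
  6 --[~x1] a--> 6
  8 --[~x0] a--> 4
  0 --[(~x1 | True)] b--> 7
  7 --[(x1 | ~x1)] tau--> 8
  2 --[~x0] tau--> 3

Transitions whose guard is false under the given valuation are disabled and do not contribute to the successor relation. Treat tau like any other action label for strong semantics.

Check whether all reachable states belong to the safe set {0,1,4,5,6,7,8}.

Safe = {0,1,4,5,6,7,8}
R = {0,1,4,5,6,7,8}
  0: safe
  1: safe
  4: safe
  5: safe
  6: safe
  7: safe
  8: safe

Answer: INVARIANT HOLDS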